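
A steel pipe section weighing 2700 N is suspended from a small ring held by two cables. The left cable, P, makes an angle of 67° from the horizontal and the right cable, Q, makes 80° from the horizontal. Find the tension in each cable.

T_P = 860.8 N, T_Q = 1937 N

ΣF_x = 0: −T_P·cos67° + T_Q·cos80° = 0 → T_Q = 2.25013·T_P.
ΣF_y = 0: T_P·sin67° + T_Q·sin80° = 2700.
Substitute: T_P·(0.920505 + 2.25013·0.984808) = 2700 → T_P = 860.846 ≈ 860.8 N.
Then T_Q = 2.25013 × 860.846 = 1937 N.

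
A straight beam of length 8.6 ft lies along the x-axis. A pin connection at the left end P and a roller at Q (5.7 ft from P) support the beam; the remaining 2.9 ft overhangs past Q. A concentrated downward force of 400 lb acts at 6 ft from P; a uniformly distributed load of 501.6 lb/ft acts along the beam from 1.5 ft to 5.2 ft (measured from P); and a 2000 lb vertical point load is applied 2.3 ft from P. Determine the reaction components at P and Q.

Resultant of the distributed load: 501.6 × 3.7 = 1855.92 lb at 3.35 ft from P.
Moments about P: Q_y·5.7 − 400·6 − (501.6·3.7)·3.35 − 2000·2.3 = 0 → Q_y = 13217.332/5.7 = 2318.83 ≈ 2319 lb.
ΣF_y = 0: P_y + 2318.83 − 400 − 501.6·3.7 − 2000 = 0 → P_y = 1937 lb.
ΣF_x = 0: no horizontal applied forces, so P_x = 0.

P_x = 0, P_y = 1937 lb, Q_y = 2319 lb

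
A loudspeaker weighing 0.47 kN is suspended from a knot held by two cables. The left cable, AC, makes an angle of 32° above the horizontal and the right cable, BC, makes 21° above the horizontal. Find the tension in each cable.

T_AC = 0.5494 kN, T_BC = 0.4991 kN

ΣF_x = 0: −T_AC·cos32° + T_BC·cos21° = 0 → T_BC = 0.908382·T_AC.
ΣF_y = 0: T_AC·sin32° + T_BC·sin21° = 0.47.
Substitute: T_AC·(0.529919 + 0.908382·0.358368) = 0.47 → T_AC = 0.549416 ≈ 0.5494 kN.
Then T_BC = 0.908382 × 0.549416 = 0.4991 kN.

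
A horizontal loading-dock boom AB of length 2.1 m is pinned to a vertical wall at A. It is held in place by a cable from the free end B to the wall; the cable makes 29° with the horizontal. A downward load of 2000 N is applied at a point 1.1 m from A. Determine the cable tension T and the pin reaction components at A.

T = 2161 N, A_x = 1890 N, A_y = 952.4 N

ΣM about A: T·sin29°·2.1 − 2000·1.1 = 0 → T = 2200/(2.1·0.48481) = 2160.89 ≈ 2161 N.
ΣF_x = 0: A_x − T·cos29° = 0 → A_x = 2160.89 × 0.87462 = 1890 N.
ΣF_y = 0: A_y + T·sin29° − 2000 = 0 → A_y = 2000 − 2160.89 × 0.48481 = 952.4 N.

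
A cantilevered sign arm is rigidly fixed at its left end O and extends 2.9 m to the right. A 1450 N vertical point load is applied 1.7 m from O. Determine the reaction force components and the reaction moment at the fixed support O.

O_x = 0, O_y = 1450 N, M_O = 2465 N·m

ΣF_x = 0: O_x = 0.
ΣF_y = 0: O_y − 1450 = 0 → O_y = 1450 N.
ΣM about O: M_O − 1450·1.7 = 0 → M_O = 2465 N·m.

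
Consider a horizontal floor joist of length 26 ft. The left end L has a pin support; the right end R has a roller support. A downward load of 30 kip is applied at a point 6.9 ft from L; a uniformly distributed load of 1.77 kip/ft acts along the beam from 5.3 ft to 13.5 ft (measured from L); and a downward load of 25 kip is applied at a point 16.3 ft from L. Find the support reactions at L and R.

Resultant of the distributed load: 1.77 × 8.2 = 14.514 kip at 9.4 ft from L.
ΣM about L: R_y·26 − 30·6.9 − (1.77·8.2)·9.4 − 25·16.3 = 0 → R_y = 750.9316/26 = 28.882 ≈ 28.88 kip.
ΣF_y = 0: L_y + 28.882 − 30 − 1.77·8.2 − 25 = 0 → L_y = 40.63 kip.
ΣF_x = 0: no horizontal applied forces, so L_x = 0.

L_x = 0, L_y = 40.63 kip, R_y = 28.88 kip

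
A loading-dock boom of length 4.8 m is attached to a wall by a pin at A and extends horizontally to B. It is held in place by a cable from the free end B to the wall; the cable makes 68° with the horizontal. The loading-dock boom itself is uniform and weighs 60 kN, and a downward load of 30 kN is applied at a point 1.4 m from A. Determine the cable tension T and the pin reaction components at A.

ΣM about A: T·sin68°·4.8 − 60·2.4 − 30·1.4 = 0 → T = 186/(4.8·0.927184) = 41.7932 ≈ 41.79 kN.
ΣF_x = 0: A_x − T·cos68° = 0 → A_x = 41.7932 × 0.374607 = 15.66 kN.
ΣF_y = 0: A_y + T·sin68° − 60 − 30 = 0 → A_y = 90 − 41.7932 × 0.927184 = 51.25 kN.

T = 41.79 kN, A_x = 15.66 kN, A_y = 51.25 kN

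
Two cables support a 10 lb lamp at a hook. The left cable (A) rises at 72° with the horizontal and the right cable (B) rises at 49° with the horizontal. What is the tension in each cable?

ΣF_x = 0: −T_A·cos72° + T_B·cos49° = 0 → T_B = 0.47102·T_A.
ΣF_y = 0: T_A·sin72° + T_B·sin49° = 10.
Substitute: T_A·(0.951057 + 0.47102·0.75471) = 10 → T_A = 7.6538 ≈ 7.654 lb.
Then T_B = 0.47102 × 7.6538 = 3.605 lb.

T_A = 7.654 lb, T_B = 3.605 lb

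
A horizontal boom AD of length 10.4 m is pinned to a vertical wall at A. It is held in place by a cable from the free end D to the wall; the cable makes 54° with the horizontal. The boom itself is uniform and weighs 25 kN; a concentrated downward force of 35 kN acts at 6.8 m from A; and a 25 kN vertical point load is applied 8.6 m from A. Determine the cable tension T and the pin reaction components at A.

ΣM about A: T·sin54°·10.4 − 25·5.2 − 35·6.8 − 25·8.6 = 0 → T = 583/(10.4·0.809017) = 69.2911 ≈ 69.29 kN.
ΣF_x = 0: A_x − T·cos54° = 0 → A_x = 69.2911 × 0.587785 = 40.73 kN.
ΣF_y = 0: A_y + T·sin54° − 25 − 35 − 25 = 0 → A_y = 85 − 69.2911 × 0.809017 = 28.94 kN.

T = 69.29 kN, A_x = 40.73 kN, A_y = 28.94 kN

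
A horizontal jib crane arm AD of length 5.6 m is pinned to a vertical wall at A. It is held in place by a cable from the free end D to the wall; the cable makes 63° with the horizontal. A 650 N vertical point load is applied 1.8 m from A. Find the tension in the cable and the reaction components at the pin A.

T = 234.5 N, A_x = 106.5 N, A_y = 441.1 N

ΣM about A: T·sin63°·5.6 − 650·1.8 = 0 → T = 1170/(5.6·0.891007) = 234.486 ≈ 234.5 N.
ΣF_x = 0: A_x − T·cos63° = 0 → A_x = 234.486 × 0.45399 = 106.5 N.
ΣF_y = 0: A_y + T·sin63° − 650 = 0 → A_y = 650 − 234.486 × 0.891007 = 441.1 N.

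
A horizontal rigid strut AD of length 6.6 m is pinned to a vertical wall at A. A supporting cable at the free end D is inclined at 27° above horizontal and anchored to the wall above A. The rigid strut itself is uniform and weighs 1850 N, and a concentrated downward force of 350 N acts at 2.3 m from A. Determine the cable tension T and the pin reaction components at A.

ΣM about A: T·sin27°·6.6 − 1850·3.3 − 350·2.3 = 0 → T = 6910/(6.6·0.45399) = 2306.15 ≈ 2306 N.
ΣF_x = 0: A_x − T·cos27° = 0 → A_x = 2306.15 × 0.891007 = 2055 N.
ΣF_y = 0: A_y + T·sin27° − 1850 − 350 = 0 → A_y = 2200 − 2306.15 × 0.45399 = 1153 N.

T = 2306 N, A_x = 2055 N, A_y = 1153 N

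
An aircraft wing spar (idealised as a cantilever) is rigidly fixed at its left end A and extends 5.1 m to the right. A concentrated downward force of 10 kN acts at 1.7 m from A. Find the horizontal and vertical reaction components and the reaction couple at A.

A_x = 0, A_y = 10.00 kN, M_A = 17.00 kN·m

ΣF_x = 0: A_x = 0.
ΣF_y = 0: A_y − 10 = 0 → A_y = 10.00 kN.
ΣM about A: M_A − 10·1.7 = 0 → M_A = 17.00 kN·m.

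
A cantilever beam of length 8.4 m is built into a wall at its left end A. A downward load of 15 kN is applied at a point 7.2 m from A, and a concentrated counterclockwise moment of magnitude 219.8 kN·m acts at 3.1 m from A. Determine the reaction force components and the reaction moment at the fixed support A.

A_x = 0, A_y = 15.00 kN, M_A = -111.8 kN·m

ΣF_x = 0: A_x = 0.
ΣF_y = 0: A_y − 15 = 0 → A_y = 15.00 kN.
ΣM about A: M_A − 15·7.2 + 219.8 = 0 → M_A = -111.8 kN·m.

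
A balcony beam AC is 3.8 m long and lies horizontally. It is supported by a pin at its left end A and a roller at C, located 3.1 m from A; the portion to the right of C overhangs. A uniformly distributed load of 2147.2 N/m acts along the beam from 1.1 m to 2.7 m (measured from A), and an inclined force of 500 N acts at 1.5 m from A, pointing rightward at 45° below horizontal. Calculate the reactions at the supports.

Resultant of the distributed load: 2147.2 × 1.6 = 3435.52 N at 1.9 m from A.
ΣM about A: C_y·3.1 − (2147.2·1.6)·1.9 − 500·sin45°·1.5 = 0 → C_y = 7057.82/3.1 = 2276.72 ≈ 2277 N.
ΣF_y = 0: A_y + 2276.72 − 2147.2·1.6 − 500·sin45° = 0 → A_y = 1512 N.
ΣF_x = 0: A_x + 500·cos45° = 0 → A_x = -353.6 N.

A_x = -353.6 N, A_y = 1512 N, C_y = 2277 N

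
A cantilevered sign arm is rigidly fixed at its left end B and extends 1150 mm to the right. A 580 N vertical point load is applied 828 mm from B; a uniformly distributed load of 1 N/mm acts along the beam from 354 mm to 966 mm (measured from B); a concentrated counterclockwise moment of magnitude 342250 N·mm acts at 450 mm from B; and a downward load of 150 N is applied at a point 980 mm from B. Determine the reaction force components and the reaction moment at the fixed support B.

B_x = 0, B_y = 1342 N, M_B = 688900 N·mm

Resultant of the distributed load: 1 × 612 = 612 N at 660 mm from B.
ΣF_x = 0: B_x = 0.
ΣF_y = 0: B_y − 580 − 1·612 − 150 = 0 → B_y = 1342 N.
ΣM about B: M_B − 580·828 − (1·612)·660 + 342250 − 150·980 = 0 → M_B = 688900 N·mm.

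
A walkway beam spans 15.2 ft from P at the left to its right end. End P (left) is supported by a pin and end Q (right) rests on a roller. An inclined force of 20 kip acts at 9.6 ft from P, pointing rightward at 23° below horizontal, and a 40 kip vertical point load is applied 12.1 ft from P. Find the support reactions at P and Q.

P_x = -18.41 kip, P_y = 11.04 kip, Q_y = 36.78 kip

ΣM about P: Q_y·15.2 − 20·sin23°·9.6 − 40·12.1 = 0 → Q_y = 559.02/15.2 = 36.7776 ≈ 36.78 kip.
ΣF_y = 0: P_y + 36.7776 − 20·sin23° − 40 = 0 → P_y = 11.04 kip.
ΣF_x = 0: P_x + 20·cos23° = 0 → P_x = -18.41 kip.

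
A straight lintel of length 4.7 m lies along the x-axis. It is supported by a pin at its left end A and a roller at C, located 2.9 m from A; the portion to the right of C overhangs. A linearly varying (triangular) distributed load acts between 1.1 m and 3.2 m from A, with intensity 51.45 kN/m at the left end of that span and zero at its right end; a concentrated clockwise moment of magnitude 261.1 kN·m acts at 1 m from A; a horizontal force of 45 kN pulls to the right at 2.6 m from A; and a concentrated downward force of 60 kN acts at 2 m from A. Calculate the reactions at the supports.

Resultant of the triangular load: ½ × 51.45 × 2.1 = 54.0225 kN, acting at 1.8 m from A (one-third of the span from the peak).
Taking moments about A: C_y·2.9 − (½·51.45·2.1)·1.8 − 261.1 − 60·2 = 0 → C_y = 478.3405/2.9 = 164.945 ≈ 164.9 kN.
ΣF_y = 0: A_y + 164.945 − ½·51.45·2.1 − 60 = 0 → A_y = -50.92 kN.
ΣF_x = 0: A_x + 45 = 0 → A_x = -45.00 kN.

A_x = -45.00 kN, A_y = -50.92 kN, C_y = 164.9 kN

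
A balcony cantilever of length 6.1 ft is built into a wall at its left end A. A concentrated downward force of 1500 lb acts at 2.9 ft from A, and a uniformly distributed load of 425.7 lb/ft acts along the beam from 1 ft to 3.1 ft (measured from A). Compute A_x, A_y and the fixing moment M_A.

Resultant of the distributed load: 425.7 × 2.1 = 893.97 lb at 2.05 ft from A.
ΣF_x = 0: A_x = 0.
ΣF_y = 0: A_y − 1500 − 425.7·2.1 = 0 → A_y = 2394 lb.
ΣM about A: M_A − 1500·2.9 − (425.7·2.1)·2.05 = 0 → M_A = 6183 lb·ft.

A_x = 0, A_y = 2394 lb, M_A = 6183 lb·ft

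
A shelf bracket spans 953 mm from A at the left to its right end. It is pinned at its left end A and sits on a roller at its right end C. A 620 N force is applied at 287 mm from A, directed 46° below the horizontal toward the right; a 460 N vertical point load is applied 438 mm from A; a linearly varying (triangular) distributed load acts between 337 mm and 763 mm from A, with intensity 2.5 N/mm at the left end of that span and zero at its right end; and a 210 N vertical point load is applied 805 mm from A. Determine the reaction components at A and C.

Resultant of the triangular load: ½ × 2.5 × 426 = 532.5 N, acting at 479 mm from A (one-third of the span from the peak).
Moments about A: C_y·953 − 620·sin46°·287 − 460·438 − (½·2.5·426)·479 − 210·805 = 0 → C_y = 753597/953 = 790.763 ≈ 790.8 N.
ΣF_y = 0: A_y + 790.763 − 620·sin46° − 460 − ½·2.5·426 − 210 = 0 → A_y = 857.7 N.
ΣF_x = 0: A_x + 620·cos46° = 0 → A_x = -430.7 N.

A_x = -430.7 N, A_y = 857.7 N, C_y = 790.8 N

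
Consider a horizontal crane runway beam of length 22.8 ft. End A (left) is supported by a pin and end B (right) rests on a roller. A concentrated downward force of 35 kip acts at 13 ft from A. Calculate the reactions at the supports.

Moments about A: B_y·22.8 − 35·13 = 0 → B_y = 455/22.8 = 19.9561 ≈ 19.96 kip.
ΣF_y = 0: A_y + 19.9561 − 35 = 0 → A_y = 15.04 kip.
ΣF_x = 0: no horizontal applied forces, so A_x = 0.

A_x = 0, A_y = 15.04 kip, B_y = 19.96 kip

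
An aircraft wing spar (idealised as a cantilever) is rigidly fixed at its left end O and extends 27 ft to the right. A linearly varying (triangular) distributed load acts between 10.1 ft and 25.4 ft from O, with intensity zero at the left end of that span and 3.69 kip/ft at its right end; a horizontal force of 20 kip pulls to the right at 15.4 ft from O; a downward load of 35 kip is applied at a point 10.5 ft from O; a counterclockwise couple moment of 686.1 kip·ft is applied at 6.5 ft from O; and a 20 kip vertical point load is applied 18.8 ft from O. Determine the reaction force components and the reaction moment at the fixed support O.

Resultant of the triangular load: ½ × 3.69 × 15.3 = 28.2285 kip, acting at 20.3 ft from O (one-third of the span from the peak).
ΣF_x = 0: O_x + 20 = 0 → O_x = -20.00 kip.
ΣF_y = 0: O_y − ½·3.69·15.3 − 35 − 20 = 0 → O_y = 83.23 kip.
ΣM about O: M_O − (½·3.69·15.3)·20.3 − 35·10.5 + 686.1 − 20·18.8 = 0 → M_O = 630.4 kip·ft.

O_x = -20.00 kip, O_y = 83.23 kip, M_O = 630.4 kip·ft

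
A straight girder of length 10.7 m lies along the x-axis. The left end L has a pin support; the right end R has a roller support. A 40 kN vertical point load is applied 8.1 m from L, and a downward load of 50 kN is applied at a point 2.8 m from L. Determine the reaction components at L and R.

ΣM about L: R_y·10.7 − 40·8.1 − 50·2.8 = 0 → R_y = 464/10.7 = 43.3645 ≈ 43.36 kN.
ΣF_y = 0: L_y + 43.3645 − 40 − 50 = 0 → L_y = 46.64 kN.
ΣF_x = 0: no horizontal applied forces, so L_x = 0.

L_x = 0, L_y = 46.64 kN, R_y = 43.36 kN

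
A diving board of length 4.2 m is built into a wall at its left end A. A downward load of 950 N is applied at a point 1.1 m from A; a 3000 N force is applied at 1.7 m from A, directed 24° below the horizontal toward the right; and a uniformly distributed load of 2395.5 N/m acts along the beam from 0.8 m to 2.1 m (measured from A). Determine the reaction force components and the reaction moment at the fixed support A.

A_x = -2741 N, A_y = 5284 N, M_A = 7635 N·m

Resultant of the distributed load: 2395.5 × 1.3 = 3114.15 N at 1.45 m from A.
ΣF_x = 0: A_x + 3000·cos24° = 0 → A_x = -2741 N.
ΣF_y = 0: A_y − 950 − 3000·sin24° − 2395.5·1.3 = 0 → A_y = 5284 N.
ΣM about A: M_A − 950·1.1 − 3000·sin24°·1.7 − (2395.5·1.3)·1.45 = 0 → M_A = 7635 N·m.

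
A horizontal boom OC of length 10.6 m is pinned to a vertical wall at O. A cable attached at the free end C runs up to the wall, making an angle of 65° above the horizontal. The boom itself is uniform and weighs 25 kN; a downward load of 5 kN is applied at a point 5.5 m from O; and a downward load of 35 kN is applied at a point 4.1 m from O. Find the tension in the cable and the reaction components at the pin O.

T = 31.59 kN, O_x = 13.35 kN, O_y = 36.37 kN

ΣM about O: T·sin65°·10.6 − 25·5.3 − 5·5.5 − 35·4.1 = 0 → T = 303.5/(10.6·0.906308) = 31.592 ≈ 31.59 kN.
ΣF_x = 0: O_x − T·cos65° = 0 → O_x = 31.592 × 0.422618 = 13.35 kN.
ΣF_y = 0: O_y + T·sin65° − 25 − 5 − 35 = 0 → O_y = 65 − 31.592 × 0.906308 = 36.37 kN.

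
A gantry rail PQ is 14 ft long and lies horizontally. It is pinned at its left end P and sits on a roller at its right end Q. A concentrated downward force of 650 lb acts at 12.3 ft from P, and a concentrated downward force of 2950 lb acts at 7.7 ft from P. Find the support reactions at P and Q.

Moments about P: Q_y·14 − 650·12.3 − 2950·7.7 = 0 → Q_y = 30710/14 = 2193.57 ≈ 2194 lb.
ΣF_y = 0: P_y + 2193.57 − 650 − 2950 = 0 → P_y = 1406 lb.
ΣF_x = 0: no horizontal applied forces, so P_x = 0.

P_x = 0, P_y = 1406 lb, Q_y = 2194 lb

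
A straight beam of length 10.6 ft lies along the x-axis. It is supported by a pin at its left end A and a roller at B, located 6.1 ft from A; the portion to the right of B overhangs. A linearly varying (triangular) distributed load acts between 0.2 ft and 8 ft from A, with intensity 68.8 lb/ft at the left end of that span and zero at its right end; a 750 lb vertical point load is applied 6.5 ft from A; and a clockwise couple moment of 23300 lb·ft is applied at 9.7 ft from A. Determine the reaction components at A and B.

Resultant of the triangular load: ½ × 68.8 × 7.8 = 268.32 lb, acting at 2.8 ft from A (one-third of the span from the peak).
Moments about A: B_y·6.1 − (½·68.8·7.8)·2.8 − 750·6.5 − 23300 = 0 → B_y = 28926.296/6.1 = 4742.02 ≈ 4742 lb.
ΣF_y = 0: A_y + 4742.02 − ½·68.8·7.8 − 750 = 0 → A_y = -3724 lb.
ΣF_x = 0: no horizontal applied forces, so A_x = 0.

A_x = 0, A_y = -3724 lb, B_y = 4742 lb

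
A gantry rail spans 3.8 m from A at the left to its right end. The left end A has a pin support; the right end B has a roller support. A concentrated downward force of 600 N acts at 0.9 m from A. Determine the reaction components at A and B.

A_x = 0, A_y = 457.9 N, B_y = 142.1 N

Moments about A: B_y·3.8 − 600·0.9 = 0 → B_y = 540/3.8 = 142.105 ≈ 142.1 N.
ΣF_y = 0: A_y + 142.105 − 600 = 0 → A_y = 457.9 N.
ΣF_x = 0: no horizontal applied forces, so A_x = 0.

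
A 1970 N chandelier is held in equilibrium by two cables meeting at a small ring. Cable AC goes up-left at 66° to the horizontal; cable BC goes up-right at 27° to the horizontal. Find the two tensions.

ΣF_x = 0: −T_AC·cos66° + T_BC·cos27° = 0 → T_BC = 0.456491·T_AC.
ΣF_y = 0: T_AC·sin66° + T_BC·sin27° = 1970.
Substitute: T_AC·(0.913545 + 0.456491·0.45399) = 1970 → T_AC = 1757.69 ≈ 1758 N.
Then T_BC = 0.456491 × 1757.69 = 802.4 N.

T_AC = 1758 N, T_BC = 802.4 N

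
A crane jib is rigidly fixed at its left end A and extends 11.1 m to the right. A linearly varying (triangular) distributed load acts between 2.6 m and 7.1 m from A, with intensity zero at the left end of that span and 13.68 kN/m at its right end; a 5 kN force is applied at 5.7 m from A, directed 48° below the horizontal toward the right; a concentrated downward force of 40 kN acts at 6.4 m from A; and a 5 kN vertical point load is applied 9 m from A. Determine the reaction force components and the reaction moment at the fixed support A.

Resultant of the triangular load: ½ × 13.68 × 4.5 = 30.78 kN, acting at 5.6 m from A (one-third of the span from the peak).
ΣF_x = 0: A_x + 5·cos48° = 0 → A_x = -3.346 kN.
ΣF_y = 0: A_y − ½·13.68·4.5 − 5·sin48° − 40 − 5 = 0 → A_y = 79.50 kN.
ΣM about A: M_A − (½·13.68·4.5)·5.6 − 5·sin48°·5.7 − 40·6.4 − 5·9 = 0 → M_A = 494.5 kN·m.

A_x = -3.346 kN, A_y = 79.50 kN, M_A = 494.5 kN·m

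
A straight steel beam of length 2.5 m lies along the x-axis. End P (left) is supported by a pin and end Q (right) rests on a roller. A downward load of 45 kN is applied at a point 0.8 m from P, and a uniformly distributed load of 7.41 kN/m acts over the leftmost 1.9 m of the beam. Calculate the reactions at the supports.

Resultant of the distributed load: 7.41 × 1.9 = 14.079 kN at 0.95 m from P.
Taking moments about P: Q_y·2.5 − 45·0.8 − (7.41·1.9)·0.95 = 0 → Q_y = 49.37505/2.5 = 19.75 kN.
ΣF_y = 0: P_y + 19.75 − 45 − 7.41·1.9 = 0 → P_y = 39.33 kN.
ΣF_x = 0: no horizontal applied forces, so P_x = 0.

P_x = 0, P_y = 39.33 kN, Q_y = 19.75 kN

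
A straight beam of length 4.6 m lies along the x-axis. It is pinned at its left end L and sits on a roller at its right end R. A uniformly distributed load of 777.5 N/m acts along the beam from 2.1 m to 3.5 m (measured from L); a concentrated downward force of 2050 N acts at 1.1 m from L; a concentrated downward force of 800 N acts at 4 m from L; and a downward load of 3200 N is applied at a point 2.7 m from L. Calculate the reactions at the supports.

Resultant of the distributed load: 777.5 × 1.4 = 1088.5 N at 2.8 m from L.
ΣM about L: R_y·4.6 − (777.5·1.4)·2.8 − 2050·1.1 − 800·4 − 3200·2.7 = 0 → R_y = 17142.8/4.6 = 3726.7 ≈ 3727 N.
ΣF_y = 0: L_y + 3726.7 − 777.5·1.4 − 2050 − 800 − 3200 = 0 → L_y = 3412 N.
ΣF_x = 0: no horizontal applied forces, so L_x = 0.

L_x = 0, L_y = 3412 N, R_y = 3727 N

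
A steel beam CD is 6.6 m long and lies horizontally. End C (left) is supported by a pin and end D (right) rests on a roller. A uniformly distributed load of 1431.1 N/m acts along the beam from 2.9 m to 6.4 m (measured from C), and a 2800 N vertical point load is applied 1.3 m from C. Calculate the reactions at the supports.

C_x = 0, C_y = 3728 N, D_y = 4080 N

Resultant of the distributed load: 1431.1 × 3.5 = 5008.85 N at 4.65 m from C.
ΣM about C: D_y·6.6 − (1431.1·3.5)·4.65 − 2800·1.3 = 0 → D_y = 26931.1525/6.6 = 4080.48 ≈ 4080 N.
ΣF_y = 0: C_y + 4080.48 − 1431.1·3.5 − 2800 = 0 → C_y = 3728 N.
ΣF_x = 0: no horizontal applied forces, so C_x = 0.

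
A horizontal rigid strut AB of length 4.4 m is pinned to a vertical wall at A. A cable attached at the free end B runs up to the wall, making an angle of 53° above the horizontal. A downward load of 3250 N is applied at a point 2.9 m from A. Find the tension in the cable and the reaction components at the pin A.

ΣM about A: T·sin53°·4.4 − 3250·2.9 = 0 → T = 9425/(4.4·0.798636) = 2682.13 ≈ 2682 N.
ΣF_x = 0: A_x − T·cos53° = 0 → A_x = 2682.13 × 0.601815 = 1614 N.
ΣF_y = 0: A_y + T·sin53° − 3250 = 0 → A_y = 3250 − 2682.13 × 0.798636 = 1108 N.

T = 2682 N, A_x = 1614 N, A_y = 1108 N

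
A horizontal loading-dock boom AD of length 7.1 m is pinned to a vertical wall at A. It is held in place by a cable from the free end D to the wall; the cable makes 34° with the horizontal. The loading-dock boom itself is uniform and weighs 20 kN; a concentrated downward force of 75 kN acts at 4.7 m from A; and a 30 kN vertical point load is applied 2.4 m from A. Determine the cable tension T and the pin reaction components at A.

ΣM about A: T·sin34°·7.1 − 20·3.55 − 75·4.7 − 30·2.4 = 0 → T = 495.5/(7.1·0.559193) = 124.803 ≈ 124.8 kN.
ΣF_x = 0: A_x − T·cos34° = 0 → A_x = 124.803 × 0.829038 = 103.5 kN.
ΣF_y = 0: A_y + T·sin34° − 20 − 75 − 30 = 0 → A_y = 125 − 124.803 × 0.559193 = 55.21 kN.

T = 124.8 kN, A_x = 103.5 kN, A_y = 55.21 kN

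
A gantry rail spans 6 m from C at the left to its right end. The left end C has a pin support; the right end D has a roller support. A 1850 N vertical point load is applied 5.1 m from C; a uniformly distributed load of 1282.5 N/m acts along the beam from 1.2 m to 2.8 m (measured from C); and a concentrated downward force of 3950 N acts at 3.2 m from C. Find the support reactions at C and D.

Resultant of the distributed load: 1282.5 × 1.6 = 2052 N at 2 m from C.
Moments about C: D_y·6 − 1850·5.1 − (1282.5·1.6)·2 − 3950·3.2 = 0 → D_y = 26179/6 = 4363.17 ≈ 4363 N.
ΣF_y = 0: C_y + 4363.17 − 1850 − 1282.5·1.6 − 3950 = 0 → C_y = 3489 N.
ΣF_x = 0: no horizontal applied forces, so C_x = 0.

C_x = 0, C_y = 3489 N, D_y = 4363 N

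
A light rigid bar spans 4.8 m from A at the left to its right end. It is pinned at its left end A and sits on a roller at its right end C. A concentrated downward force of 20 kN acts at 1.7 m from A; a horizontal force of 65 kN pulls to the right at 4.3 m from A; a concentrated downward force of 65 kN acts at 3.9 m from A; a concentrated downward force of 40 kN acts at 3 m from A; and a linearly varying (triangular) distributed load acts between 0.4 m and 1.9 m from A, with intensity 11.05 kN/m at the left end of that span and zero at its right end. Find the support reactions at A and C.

A_x = -65.00 kN, A_y = 46.84 kN, C_y = 86.45 kN

Resultant of the triangular load: ½ × 11.05 × 1.5 = 8.2875 kN, acting at 0.9 m from A (one-third of the span from the peak).
Taking moments about A: C_y·4.8 − 20·1.7 − 65·3.9 − 40·3 − (½·11.05·1.5)·0.9 = 0 → C_y = 414.95875/4.8 = 86.4497 ≈ 86.45 kN.
ΣF_y = 0: A_y + 86.4497 − 20 − 65 − 40 − ½·11.05·1.5 = 0 → A_y = 46.84 kN.
ΣF_x = 0: A_x + 65 = 0 → A_x = -65.00 kN.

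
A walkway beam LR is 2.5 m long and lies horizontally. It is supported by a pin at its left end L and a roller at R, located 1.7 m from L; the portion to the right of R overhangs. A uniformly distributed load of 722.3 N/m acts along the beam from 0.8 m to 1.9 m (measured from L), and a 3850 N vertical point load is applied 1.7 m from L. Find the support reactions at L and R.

Resultant of the distributed load: 722.3 × 1.1 = 794.53 N at 1.35 m from L.
ΣM about L: R_y·1.7 − (722.3·1.1)·1.35 − 3850·1.7 = 0 → R_y = 7617.6155/1.7 = 4480.95 ≈ 4481 N.
ΣF_y = 0: L_y + 4480.95 − 722.3·1.1 − 3850 = 0 → L_y = 163.6 N.
ΣF_x = 0: no horizontal applied forces, so L_x = 0.

L_x = 0, L_y = 163.6 N, R_y = 4481 N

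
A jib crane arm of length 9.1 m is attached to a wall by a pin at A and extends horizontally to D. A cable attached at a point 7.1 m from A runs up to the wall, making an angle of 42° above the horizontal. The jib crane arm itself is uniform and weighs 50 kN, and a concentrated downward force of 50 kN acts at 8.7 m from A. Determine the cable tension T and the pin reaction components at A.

T = 139.4 kN, A_x = 103.6 kN, A_y = 6.690 kN

ΣM about A: T·sin42°·7.1 − 50·4.55 − 50·8.7 = 0 → T = 662.5/(7.1·0.669131) = 139.449 ≈ 139.4 kN.
ΣF_x = 0: A_x − T·cos42° = 0 → A_x = 139.449 × 0.743145 = 103.6 kN.
ΣF_y = 0: A_y + T·sin42° − 50 − 50 = 0 → A_y = 100 − 139.449 × 0.669131 = 6.690 kN.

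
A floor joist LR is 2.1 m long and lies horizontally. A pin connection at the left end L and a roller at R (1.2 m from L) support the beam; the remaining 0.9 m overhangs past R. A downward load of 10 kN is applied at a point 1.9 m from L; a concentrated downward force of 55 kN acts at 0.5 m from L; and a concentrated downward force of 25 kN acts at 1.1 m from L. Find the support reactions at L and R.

ΣM about L: R_y·1.2 − 10·1.9 − 55·0.5 − 25·1.1 = 0 → R_y = 74/1.2 = 61.6667 ≈ 61.67 kN.
ΣF_y = 0: L_y + 61.6667 − 10 − 55 − 25 = 0 → L_y = 28.33 kN.
ΣF_x = 0: no horizontal applied forces, so L_x = 0.

L_x = 0, L_y = 28.33 kN, R_y = 61.67 kN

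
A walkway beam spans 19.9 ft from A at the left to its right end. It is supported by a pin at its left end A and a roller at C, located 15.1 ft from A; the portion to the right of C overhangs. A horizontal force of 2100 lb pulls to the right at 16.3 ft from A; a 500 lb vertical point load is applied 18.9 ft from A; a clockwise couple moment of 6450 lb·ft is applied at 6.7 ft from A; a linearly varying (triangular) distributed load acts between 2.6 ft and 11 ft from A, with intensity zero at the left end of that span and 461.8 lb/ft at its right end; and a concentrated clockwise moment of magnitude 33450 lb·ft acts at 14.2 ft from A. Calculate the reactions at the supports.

Resultant of the triangular load: ½ × 461.8 × 8.4 = 1939.56 lb, acting at 8.2 ft from A (one-third of the span from the peak).
Moments about A: C_y·15.1 − 500·18.9 − 6450 − (½·461.8·8.4)·8.2 − 33450 = 0 → C_y = 65254.392/15.1 = 4321.48 ≈ 4321 lb.
ΣF_y = 0: A_y + 4321.48 − 500 − ½·461.8·8.4 = 0 → A_y = -1882 lb.
ΣF_x = 0: A_x + 2100 = 0 → A_x = -2100 lb.

A_x = -2100 lb, A_y = -1882 lb, C_y = 4321 lb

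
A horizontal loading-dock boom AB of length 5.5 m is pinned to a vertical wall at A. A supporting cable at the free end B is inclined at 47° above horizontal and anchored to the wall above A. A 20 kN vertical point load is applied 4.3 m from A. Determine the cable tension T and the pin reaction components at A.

T = 21.38 kN, A_x = 14.58 kN, A_y = 4.364 kN

ΣM about A: T·sin47°·5.5 − 20·4.3 = 0 → T = 86/(5.5·0.731354) = 21.38 kN.
ΣF_x = 0: A_x − T·cos47° = 0 → A_x = 21.38 × 0.681998 = 14.58 kN.
ΣF_y = 0: A_y + T·sin47° − 20 = 0 → A_y = 20 − 21.38 × 0.731354 = 4.364 kN.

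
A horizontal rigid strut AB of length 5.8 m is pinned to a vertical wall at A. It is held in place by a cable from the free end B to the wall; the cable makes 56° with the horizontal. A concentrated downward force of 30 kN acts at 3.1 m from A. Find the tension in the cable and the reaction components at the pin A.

ΣM about A: T·sin56°·5.8 − 30·3.1 = 0 → T = 93/(5.8·0.829038) = 19.3411 ≈ 19.34 kN.
ΣF_x = 0: A_x − T·cos56° = 0 → A_x = 19.3411 × 0.559193 = 10.82 kN.
ΣF_y = 0: A_y + T·sin56° − 30 = 0 → A_y = 30 − 19.3411 × 0.829038 = 13.97 kN.

T = 19.34 kN, A_x = 10.82 kN, A_y = 13.97 kN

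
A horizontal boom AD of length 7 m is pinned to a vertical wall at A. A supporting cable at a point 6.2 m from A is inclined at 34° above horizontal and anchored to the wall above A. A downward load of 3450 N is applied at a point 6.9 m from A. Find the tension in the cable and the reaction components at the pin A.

ΣM about A: T·sin34°·6.2 − 3450·6.9 = 0 → T = 23805/(6.2·0.559193) = 6866.17 ≈ 6866 N.
ΣF_x = 0: A_x − T·cos34° = 0 → A_x = 6866.17 × 0.829038 = 5692 N.
ΣF_y = 0: A_y + T·sin34° − 3450 = 0 → A_y = 3450 − 6866.17 × 0.559193 = -389.5 N.

T = 6866 N, A_x = 5692 N, A_y = -389.5 N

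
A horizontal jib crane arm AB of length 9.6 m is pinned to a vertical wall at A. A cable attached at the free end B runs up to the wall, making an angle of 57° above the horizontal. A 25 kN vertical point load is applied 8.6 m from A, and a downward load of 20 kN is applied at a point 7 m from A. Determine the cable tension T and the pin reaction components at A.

T = 44.09 kN, A_x = 24.01 kN, A_y = 8.021 kN

ΣM about A: T·sin57°·9.6 − 25·8.6 − 20·7 = 0 → T = 355/(9.6·0.838671) = 44.0926 ≈ 44.09 kN.
ΣF_x = 0: A_x − T·cos57° = 0 → A_x = 44.0926 × 0.544639 = 24.01 kN.
ΣF_y = 0: A_y + T·sin57° − 25 − 20 = 0 → A_y = 45 − 44.0926 × 0.838671 = 8.021 kN.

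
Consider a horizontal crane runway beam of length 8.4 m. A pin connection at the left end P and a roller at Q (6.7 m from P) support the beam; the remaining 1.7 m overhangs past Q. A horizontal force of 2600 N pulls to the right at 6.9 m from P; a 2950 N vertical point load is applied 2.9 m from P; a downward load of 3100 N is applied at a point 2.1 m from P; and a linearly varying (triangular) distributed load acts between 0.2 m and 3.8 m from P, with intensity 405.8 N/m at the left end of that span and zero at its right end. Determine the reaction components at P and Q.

Resultant of the triangular load: ½ × 405.8 × 3.6 = 730.44 N, acting at 1.4 m from P (one-third of the span from the peak).
ΣM about P: Q_y·6.7 − 2950·2.9 − 3100·2.1 − (½·405.8·3.6)·1.4 = 0 → Q_y = 16087.616/6.7 = 2401.14 ≈ 2401 N.
ΣF_y = 0: P_y + 2401.14 − 2950 − 3100 − ½·405.8·3.6 = 0 → P_y = 4379 N.
ΣF_x = 0: P_x + 2600 = 0 → P_x = -2600 N.

P_x = -2600 N, P_y = 4379 N, Q_y = 2401 N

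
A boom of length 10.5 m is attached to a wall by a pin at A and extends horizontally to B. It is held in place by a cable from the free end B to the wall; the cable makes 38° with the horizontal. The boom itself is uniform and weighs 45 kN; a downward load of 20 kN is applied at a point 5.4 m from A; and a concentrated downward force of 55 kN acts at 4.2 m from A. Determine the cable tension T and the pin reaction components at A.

ΣM about A: T·sin38°·10.5 − 45·5.25 − 20·5.4 − 55·4.2 = 0 → T = 575.25/(10.5·0.615661) = 88.9868 ≈ 88.99 kN.
ΣF_x = 0: A_x − T·cos38° = 0 → A_x = 88.9868 × 0.788011 = 70.12 kN.
ΣF_y = 0: A_y + T·sin38° − 45 − 20 − 55 = 0 → A_y = 120 − 88.9868 × 0.615661 = 65.21 kN.

T = 88.99 kN, A_x = 70.12 kN, A_y = 65.21 kN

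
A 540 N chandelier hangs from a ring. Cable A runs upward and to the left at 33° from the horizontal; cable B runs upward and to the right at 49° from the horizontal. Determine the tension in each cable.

T_A = 357.8 N, T_B = 457.3 N

ΣF_x = 0: −T_A·cos33° + T_B·cos49° = 0 → T_B = 1.27835·T_A.
ΣF_y = 0: T_A·sin33° + T_B·sin49° = 540.
Substitute: T_A·(0.544639 + 1.27835·0.75471) = 540 → T_A = 357.753 ≈ 357.8 N.
Then T_B = 1.27835 × 357.753 = 457.3 N.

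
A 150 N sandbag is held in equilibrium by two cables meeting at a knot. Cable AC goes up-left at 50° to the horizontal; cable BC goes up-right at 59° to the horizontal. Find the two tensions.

T_AC = 81.71 N, T_BC = 102.0 N

ΣF_x = 0: −T_AC·cos50° + T_BC·cos59° = 0 → T_BC = 1.24804·T_AC.
ΣF_y = 0: T_AC·sin50° + T_BC·sin59° = 150.
Substitute: T_AC·(0.766044 + 1.24804·0.857167) = 150 → T_AC = 81.7072 ≈ 81.71 N.
Then T_BC = 1.24804 × 81.7072 = 102.0 N.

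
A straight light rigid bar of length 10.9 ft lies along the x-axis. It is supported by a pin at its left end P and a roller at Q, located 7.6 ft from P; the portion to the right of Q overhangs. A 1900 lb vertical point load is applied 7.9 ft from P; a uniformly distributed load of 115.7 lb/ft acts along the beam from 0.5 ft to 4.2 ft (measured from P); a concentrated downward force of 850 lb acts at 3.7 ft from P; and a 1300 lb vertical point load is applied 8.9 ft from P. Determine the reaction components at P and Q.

P_x = 0, P_y = 434.5 lb, Q_y = 4044 lb

Resultant of the distributed load: 115.7 × 3.7 = 428.09 lb at 2.35 ft from P.
Taking moments about P: Q_y·7.6 − 1900·7.9 − (115.7·3.7)·2.35 − 850·3.7 − 1300·8.9 = 0 → Q_y = 30731.0115/7.6 = 4043.55 ≈ 4044 lb.
ΣF_y = 0: P_y + 4043.55 − 1900 − 115.7·3.7 − 850 − 1300 = 0 → P_y = 434.5 lb.
ΣF_x = 0: no horizontal applied forces, so P_x = 0.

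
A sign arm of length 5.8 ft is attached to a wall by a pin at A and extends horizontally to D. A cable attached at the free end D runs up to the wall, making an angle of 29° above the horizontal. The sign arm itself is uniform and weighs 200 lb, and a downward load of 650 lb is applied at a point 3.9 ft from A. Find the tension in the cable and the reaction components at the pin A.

T = 1108 lb, A_x = 968.9 lb, A_y = 312.9 lb

ΣM about A: T·sin29°·5.8 − 200·2.9 − 650·3.9 = 0 → T = 3115/(5.8·0.48481) = 1107.79 ≈ 1108 lb.
ΣF_x = 0: A_x − T·cos29° = 0 → A_x = 1107.79 × 0.87462 = 968.9 lb.
ΣF_y = 0: A_y + T·sin29° − 200 − 650 = 0 → A_y = 850 − 1107.79 × 0.48481 = 312.9 lb.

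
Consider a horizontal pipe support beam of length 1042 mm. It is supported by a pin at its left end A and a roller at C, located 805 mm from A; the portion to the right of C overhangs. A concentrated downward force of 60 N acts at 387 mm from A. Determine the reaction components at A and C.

Taking moments about A: C_y·805 − 60·387 = 0 → C_y = 23220/805 = 28.8447 ≈ 28.84 N.
ΣF_y = 0: A_y + 28.8447 − 60 = 0 → A_y = 31.16 N.
ΣF_x = 0: no horizontal applied forces, so A_x = 0.

A_x = 0, A_y = 31.16 N, C_y = 28.84 N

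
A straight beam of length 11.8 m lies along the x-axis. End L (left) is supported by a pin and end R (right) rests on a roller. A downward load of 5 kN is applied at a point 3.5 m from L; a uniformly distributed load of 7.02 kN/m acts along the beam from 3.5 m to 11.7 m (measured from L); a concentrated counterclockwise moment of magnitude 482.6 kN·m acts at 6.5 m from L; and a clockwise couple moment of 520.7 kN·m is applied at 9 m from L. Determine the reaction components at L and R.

Resultant of the distributed load: 7.02 × 8.2 = 57.564 kN at 7.6 m from L.
Taking moments about L: R_y·11.8 − 5·3.5 − (7.02·8.2)·7.6 + 482.6 − 520.7 = 0 → R_y = 493.0864/11.8 = 41.787 ≈ 41.79 kN.
ΣF_y = 0: L_y + 41.787 − 5 − 7.02·8.2 = 0 → L_y = 20.78 kN.
ΣF_x = 0: no horizontal applied forces, so L_x = 0.

L_x = 0, L_y = 20.78 kN, R_y = 41.79 kN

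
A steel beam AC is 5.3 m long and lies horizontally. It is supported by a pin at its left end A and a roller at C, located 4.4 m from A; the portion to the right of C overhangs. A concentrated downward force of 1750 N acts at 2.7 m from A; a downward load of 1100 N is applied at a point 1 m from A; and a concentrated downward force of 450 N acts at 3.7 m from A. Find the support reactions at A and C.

Moments about A: C_y·4.4 − 1750·2.7 − 1100·1 − 450·3.7 = 0 → C_y = 7490/4.4 = 1702.27 ≈ 1702 N.
ΣF_y = 0: A_y + 1702.27 − 1750 − 1100 − 450 = 0 → A_y = 1598 N.
ΣF_x = 0: no horizontal applied forces, so A_x = 0.

A_x = 0, A_y = 1598 N, C_y = 1702 N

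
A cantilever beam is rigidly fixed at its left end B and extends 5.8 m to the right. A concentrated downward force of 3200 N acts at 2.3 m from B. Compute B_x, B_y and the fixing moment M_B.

ΣF_x = 0: B_x = 0.
ΣF_y = 0: B_y − 3200 = 0 → B_y = 3200 N.
ΣM about B: M_B − 3200·2.3 = 0 → M_B = 7360 N·m.

B_x = 0, B_y = 3200 N, M_B = 7360 N·m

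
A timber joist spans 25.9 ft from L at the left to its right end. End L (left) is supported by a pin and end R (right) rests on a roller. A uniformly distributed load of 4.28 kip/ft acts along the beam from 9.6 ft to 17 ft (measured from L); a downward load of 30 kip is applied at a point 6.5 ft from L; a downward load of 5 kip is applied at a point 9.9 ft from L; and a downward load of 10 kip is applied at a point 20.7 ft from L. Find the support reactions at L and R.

Resultant of the distributed load: 4.28 × 7.4 = 31.672 kip at 13.3 ft from L.
Moments about L: R_y·25.9 − (4.28·7.4)·13.3 − 30·6.5 − 5·9.9 − 10·20.7 = 0 → R_y = 872.7376/25.9 = 33.6964 ≈ 33.70 kip.
ΣF_y = 0: L_y + 33.6964 − 4.28·7.4 − 30 − 5 − 10 = 0 → L_y = 42.98 kip.
ΣF_x = 0: no horizontal applied forces, so L_x = 0.

L_x = 0, L_y = 42.98 kip, R_y = 33.70 kip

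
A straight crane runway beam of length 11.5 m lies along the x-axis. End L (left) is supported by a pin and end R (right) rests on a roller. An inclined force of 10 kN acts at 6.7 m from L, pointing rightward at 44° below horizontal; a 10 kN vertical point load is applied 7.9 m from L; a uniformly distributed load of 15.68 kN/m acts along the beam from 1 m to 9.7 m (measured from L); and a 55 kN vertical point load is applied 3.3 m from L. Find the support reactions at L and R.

L_x = -7.193 kN, L_y = 118.2 kN, R_y = 90.16 kN

Resultant of the distributed load: 15.68 × 8.7 = 136.416 kN at 5.35 m from L.
Moments about L: R_y·11.5 − 10·sin44°·6.7 − 10·7.9 − (15.68·8.7)·5.35 − 55·3.3 = 0 → R_y = 1036.87/11.5 = 90.1626 ≈ 90.16 kN.
ΣF_y = 0: L_y + 90.1626 − 10·sin44° − 10 − 15.68·8.7 − 55 = 0 → L_y = 118.2 kN.
ΣF_x = 0: L_x + 10·cos44° = 0 → L_x = -7.193 kN.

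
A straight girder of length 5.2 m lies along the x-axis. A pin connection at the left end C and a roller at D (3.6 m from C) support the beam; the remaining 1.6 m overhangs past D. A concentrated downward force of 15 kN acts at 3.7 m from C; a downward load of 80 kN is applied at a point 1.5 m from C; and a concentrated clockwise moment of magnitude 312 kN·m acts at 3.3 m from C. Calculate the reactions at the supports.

C_x = 0, C_y = -40.42 kN, D_y = 135.4 kN

Taking moments about C: D_y·3.6 − 15·3.7 − 80·1.5 − 312 = 0 → D_y = 487.5/3.6 = 135.417 ≈ 135.4 kN.
ΣF_y = 0: C_y + 135.417 − 15 − 80 = 0 → C_y = -40.42 kN.
ΣF_x = 0: no horizontal applied forces, so C_x = 0.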